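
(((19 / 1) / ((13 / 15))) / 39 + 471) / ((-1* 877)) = -79694 / 148213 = -0.54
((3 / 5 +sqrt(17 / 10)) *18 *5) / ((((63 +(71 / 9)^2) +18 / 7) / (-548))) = -1398222 *sqrt(170) / 36233 - 8389332 / 36233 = -734.69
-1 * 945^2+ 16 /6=-2679067 /3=-893022.33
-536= -536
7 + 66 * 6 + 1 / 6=2419 / 6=403.17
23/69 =1/3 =0.33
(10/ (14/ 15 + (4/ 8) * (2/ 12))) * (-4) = -2400/ 61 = -39.34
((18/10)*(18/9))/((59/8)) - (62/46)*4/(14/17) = -287746/47495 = -6.06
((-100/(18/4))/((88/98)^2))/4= -60025/8712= -6.89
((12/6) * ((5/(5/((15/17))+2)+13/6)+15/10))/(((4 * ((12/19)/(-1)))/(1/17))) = -2831/14076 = -0.20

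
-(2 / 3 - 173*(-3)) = -1559 / 3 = -519.67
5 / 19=0.26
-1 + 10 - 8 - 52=-51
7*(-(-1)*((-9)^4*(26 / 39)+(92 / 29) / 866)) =384470548 / 12557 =30618.03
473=473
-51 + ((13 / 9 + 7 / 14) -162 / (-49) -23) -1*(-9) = -52699 / 882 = -59.75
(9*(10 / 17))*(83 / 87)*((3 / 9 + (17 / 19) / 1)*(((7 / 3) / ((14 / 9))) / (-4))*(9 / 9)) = -43575 / 18734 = -2.33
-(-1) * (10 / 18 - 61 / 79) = -0.22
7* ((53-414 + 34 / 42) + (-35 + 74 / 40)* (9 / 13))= -2681.98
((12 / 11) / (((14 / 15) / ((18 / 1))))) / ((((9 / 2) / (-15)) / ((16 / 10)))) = -8640 / 77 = -112.21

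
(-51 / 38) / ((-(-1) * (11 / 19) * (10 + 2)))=-17 / 88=-0.19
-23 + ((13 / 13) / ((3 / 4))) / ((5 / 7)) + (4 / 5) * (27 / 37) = -20.55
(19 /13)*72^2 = 98496 /13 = 7576.62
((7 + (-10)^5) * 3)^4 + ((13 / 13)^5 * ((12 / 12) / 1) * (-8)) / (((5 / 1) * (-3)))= 121465983571933304917223 / 15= 8097732238128886994481.53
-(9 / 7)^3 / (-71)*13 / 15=3159 / 121765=0.03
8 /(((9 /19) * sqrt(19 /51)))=8 * sqrt(969) /9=27.67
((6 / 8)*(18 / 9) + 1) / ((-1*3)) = -5 / 6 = -0.83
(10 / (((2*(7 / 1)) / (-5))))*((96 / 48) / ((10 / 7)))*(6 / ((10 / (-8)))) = 24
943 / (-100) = -943 / 100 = -9.43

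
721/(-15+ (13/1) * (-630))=-0.09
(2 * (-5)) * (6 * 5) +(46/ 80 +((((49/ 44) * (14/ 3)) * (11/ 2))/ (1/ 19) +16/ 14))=205633/ 840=244.80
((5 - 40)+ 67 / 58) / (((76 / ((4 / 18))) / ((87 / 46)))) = -1963 / 10488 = -0.19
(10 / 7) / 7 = 10 / 49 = 0.20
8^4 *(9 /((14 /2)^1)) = 36864 /7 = 5266.29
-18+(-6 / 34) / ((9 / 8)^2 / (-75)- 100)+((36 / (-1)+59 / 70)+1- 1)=-1446070277 / 27204590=-53.16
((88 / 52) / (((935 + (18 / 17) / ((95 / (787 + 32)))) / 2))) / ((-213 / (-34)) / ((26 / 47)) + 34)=4832080 / 61092839389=0.00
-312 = -312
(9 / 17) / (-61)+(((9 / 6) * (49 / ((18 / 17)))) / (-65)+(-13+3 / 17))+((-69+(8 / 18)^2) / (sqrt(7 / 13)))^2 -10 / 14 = 108680338371811 / 12382837740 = 8776.69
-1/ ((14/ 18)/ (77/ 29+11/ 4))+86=64189/ 812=79.05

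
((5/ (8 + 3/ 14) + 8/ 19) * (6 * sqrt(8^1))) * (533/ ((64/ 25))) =8994375 * sqrt(2)/ 3496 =3638.43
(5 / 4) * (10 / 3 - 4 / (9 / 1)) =65 / 18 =3.61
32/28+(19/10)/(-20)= 1467/1400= 1.05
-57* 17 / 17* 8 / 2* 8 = -1824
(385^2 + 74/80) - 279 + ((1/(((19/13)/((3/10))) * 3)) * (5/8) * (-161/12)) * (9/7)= 899512819/6080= 147946.19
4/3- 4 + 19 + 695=2134/3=711.33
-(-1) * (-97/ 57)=-97/ 57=-1.70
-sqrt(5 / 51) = -sqrt(255) / 51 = -0.31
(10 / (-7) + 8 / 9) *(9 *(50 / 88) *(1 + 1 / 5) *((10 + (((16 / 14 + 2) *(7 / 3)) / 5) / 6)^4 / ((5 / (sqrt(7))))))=-767807982497 *sqrt(7) / 105249375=-19301.10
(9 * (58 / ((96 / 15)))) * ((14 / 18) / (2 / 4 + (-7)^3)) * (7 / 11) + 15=179419 / 12056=14.88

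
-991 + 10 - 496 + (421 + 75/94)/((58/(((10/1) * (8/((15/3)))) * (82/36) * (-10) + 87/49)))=-9892540477/2404332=-4114.47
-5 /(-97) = 5 /97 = 0.05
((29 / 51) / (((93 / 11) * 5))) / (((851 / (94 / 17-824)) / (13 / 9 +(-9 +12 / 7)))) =7890784 / 104417145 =0.08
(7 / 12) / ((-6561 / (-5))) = 35 / 78732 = 0.00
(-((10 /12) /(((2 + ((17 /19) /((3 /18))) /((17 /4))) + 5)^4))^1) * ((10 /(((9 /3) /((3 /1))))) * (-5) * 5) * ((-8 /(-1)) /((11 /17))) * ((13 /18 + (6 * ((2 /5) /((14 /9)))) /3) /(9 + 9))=431460250750 /11368302163911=0.04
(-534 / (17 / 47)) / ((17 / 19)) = -476862 / 289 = -1650.04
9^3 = 729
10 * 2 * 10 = 200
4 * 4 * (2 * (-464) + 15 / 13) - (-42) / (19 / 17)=-3653614 / 247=-14791.96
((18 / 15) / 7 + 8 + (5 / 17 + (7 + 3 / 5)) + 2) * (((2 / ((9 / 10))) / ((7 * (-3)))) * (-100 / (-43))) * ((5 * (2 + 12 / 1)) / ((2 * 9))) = -7166000 / 414477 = -17.29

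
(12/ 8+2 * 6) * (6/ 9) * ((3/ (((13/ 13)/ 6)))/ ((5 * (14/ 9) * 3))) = 243/ 35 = 6.94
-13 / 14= -0.93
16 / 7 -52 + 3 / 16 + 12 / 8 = -5379 / 112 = -48.03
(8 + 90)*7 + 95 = 781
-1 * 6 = -6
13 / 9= 1.44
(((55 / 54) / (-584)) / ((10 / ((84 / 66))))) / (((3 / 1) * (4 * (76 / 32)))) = -7 / 898776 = -0.00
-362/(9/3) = -362/3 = -120.67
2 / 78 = 1 / 39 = 0.03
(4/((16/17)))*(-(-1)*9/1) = 153/4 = 38.25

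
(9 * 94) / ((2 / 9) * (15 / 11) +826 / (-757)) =-10566963 / 9844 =-1073.44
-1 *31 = -31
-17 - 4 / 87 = -1483 / 87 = -17.05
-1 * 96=-96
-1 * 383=-383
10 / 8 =1.25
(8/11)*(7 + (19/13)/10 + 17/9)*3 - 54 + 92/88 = -142607/4290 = -33.24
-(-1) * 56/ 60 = 14/ 15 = 0.93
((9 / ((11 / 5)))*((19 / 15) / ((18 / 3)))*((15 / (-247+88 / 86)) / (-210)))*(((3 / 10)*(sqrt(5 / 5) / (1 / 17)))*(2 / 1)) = 41667 / 16288580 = 0.00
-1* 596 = -596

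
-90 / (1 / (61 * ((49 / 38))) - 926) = 44835 / 461296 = 0.10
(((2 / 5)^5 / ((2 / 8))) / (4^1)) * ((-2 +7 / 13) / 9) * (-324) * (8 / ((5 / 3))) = 525312 / 203125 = 2.59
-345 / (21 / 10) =-164.29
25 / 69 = 0.36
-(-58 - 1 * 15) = 73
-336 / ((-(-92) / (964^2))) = -78060864 / 23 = -3393950.61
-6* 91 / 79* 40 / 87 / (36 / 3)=-1820 / 6873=-0.26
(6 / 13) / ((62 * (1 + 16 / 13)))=3 / 899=0.00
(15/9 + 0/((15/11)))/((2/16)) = 40/3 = 13.33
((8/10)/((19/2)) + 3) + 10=1243/95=13.08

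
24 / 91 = 0.26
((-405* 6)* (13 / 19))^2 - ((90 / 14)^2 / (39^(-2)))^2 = -3422249968857525 / 866761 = -3948320204.60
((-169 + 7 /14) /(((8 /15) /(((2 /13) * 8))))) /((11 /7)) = -35385 /143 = -247.45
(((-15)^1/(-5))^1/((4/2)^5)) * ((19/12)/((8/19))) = 361/1024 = 0.35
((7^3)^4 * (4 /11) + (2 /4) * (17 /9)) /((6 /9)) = 996572678659 /132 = 7549793020.14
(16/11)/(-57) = -16/627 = -0.03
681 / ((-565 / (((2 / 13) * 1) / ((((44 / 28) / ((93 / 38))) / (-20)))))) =1773324 / 307021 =5.78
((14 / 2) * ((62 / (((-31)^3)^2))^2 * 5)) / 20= 7 / 819628286980801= 0.00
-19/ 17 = -1.12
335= 335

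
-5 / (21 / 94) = -470 / 21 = -22.38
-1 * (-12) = 12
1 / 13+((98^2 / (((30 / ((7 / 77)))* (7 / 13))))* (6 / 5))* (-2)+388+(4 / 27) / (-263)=6558746239 / 25386075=258.36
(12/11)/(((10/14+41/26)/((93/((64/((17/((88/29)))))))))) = 3.88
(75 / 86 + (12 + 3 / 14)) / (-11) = -3939 / 3311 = -1.19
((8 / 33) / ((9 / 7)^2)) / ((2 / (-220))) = -3920 / 243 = -16.13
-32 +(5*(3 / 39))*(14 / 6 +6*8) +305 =11402 / 39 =292.36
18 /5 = 3.60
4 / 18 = 2 / 9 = 0.22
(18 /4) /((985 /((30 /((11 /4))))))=108 /2167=0.05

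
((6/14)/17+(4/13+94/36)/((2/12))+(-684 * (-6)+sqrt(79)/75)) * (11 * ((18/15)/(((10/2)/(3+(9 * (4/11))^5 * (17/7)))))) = 2062614126 * sqrt(79)/64054375+39453802633747308/3963684725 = 9954105.79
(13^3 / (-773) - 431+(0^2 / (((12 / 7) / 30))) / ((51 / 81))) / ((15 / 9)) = -260.31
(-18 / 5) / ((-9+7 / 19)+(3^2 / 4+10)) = -1368 / 1375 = -0.99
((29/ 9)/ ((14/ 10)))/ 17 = 145/ 1071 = 0.14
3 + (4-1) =6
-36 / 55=-0.65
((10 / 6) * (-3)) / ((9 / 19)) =-95 / 9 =-10.56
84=84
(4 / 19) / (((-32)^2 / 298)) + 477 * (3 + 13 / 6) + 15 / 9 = 2466.23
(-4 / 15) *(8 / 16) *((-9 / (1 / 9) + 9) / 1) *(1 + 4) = 48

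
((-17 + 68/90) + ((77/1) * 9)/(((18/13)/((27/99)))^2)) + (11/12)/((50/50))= 11443/990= 11.56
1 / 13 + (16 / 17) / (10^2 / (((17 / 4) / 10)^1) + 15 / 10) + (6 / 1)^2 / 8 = 958901 / 209326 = 4.58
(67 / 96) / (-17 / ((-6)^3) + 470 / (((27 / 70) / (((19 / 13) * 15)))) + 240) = 7839 / 302744564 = 0.00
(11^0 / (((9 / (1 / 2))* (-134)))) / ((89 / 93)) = -31 / 71556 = -0.00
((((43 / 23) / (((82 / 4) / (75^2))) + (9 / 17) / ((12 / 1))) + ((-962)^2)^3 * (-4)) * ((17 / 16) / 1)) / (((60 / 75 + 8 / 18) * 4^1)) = -9148366244550736704808575 / 13518848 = -676711968693688745.14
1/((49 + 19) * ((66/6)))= 1/748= 0.00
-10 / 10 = -1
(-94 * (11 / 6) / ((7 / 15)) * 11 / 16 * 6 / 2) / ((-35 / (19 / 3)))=108053 / 784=137.82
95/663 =0.14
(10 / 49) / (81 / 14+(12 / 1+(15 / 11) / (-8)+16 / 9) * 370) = 3960 / 97805771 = 0.00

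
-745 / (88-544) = 745 / 456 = 1.63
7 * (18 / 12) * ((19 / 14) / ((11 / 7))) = 399 / 44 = 9.07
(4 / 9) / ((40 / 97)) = 97 / 90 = 1.08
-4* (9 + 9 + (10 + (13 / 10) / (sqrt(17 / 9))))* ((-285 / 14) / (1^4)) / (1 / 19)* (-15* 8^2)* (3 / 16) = -7797600 -7602660* sqrt(17) / 119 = -8061016.56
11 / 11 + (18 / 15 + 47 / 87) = 1192 / 435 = 2.74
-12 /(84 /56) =-8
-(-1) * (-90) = -90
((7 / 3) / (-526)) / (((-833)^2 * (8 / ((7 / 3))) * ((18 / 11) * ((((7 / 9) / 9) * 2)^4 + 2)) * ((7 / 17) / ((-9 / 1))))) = 52612659 / 4226808615407168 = 0.00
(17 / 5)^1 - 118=-573 / 5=-114.60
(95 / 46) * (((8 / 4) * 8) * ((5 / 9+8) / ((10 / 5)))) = 29260 / 207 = 141.35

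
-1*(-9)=9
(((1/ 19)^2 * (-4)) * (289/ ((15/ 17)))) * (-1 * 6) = 39304/ 1805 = 21.78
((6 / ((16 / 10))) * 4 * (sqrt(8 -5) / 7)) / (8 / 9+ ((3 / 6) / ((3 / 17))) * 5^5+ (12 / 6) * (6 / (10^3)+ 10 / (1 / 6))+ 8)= 16875 * sqrt(3) / 70741657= 0.00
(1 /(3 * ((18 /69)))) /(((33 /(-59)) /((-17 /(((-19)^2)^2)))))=23069 /77410674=0.00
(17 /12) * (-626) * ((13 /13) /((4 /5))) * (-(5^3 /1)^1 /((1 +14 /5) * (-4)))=-16628125 /1824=-9116.30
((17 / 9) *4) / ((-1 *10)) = -34 / 45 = -0.76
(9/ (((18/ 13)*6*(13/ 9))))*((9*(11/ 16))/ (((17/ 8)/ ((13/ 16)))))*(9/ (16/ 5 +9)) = 173745/ 132736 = 1.31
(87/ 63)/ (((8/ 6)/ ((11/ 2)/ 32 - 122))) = -226113/ 1792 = -126.18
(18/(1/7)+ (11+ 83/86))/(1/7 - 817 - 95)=-83055/548938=-0.15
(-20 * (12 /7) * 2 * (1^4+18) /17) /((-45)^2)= -608 /16065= -0.04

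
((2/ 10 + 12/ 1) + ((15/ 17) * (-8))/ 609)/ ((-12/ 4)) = -4.06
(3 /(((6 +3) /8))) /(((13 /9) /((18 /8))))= 54 /13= 4.15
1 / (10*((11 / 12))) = 6 / 55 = 0.11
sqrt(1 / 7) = 0.38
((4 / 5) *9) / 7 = 36 / 35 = 1.03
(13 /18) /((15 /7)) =91 /270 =0.34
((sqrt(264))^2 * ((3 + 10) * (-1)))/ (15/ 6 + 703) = -6864/ 1411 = -4.86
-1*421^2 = -177241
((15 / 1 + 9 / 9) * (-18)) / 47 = -288 / 47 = -6.13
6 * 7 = 42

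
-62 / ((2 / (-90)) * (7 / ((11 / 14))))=15345 / 49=313.16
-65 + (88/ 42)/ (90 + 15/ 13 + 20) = -1971853/ 30345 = -64.98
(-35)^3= -42875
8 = 8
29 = 29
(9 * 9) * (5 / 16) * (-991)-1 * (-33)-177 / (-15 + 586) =-228875049 / 9136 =-25052.00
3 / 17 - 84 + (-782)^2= 10394483 / 17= 611440.18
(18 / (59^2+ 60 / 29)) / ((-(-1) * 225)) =58 / 2525225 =0.00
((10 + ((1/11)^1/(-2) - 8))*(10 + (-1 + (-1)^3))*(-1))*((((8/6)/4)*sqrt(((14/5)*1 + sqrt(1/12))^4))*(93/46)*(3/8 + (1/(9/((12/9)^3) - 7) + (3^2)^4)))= -34093954261363/62238000 - 100402894333*sqrt(3)/1555950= -659566.03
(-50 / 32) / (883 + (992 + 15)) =-5 / 6048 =-0.00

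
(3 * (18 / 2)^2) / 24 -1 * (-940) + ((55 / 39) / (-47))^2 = 25538540489 / 26879112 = 950.13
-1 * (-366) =366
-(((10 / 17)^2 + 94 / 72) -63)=638269 / 10404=61.35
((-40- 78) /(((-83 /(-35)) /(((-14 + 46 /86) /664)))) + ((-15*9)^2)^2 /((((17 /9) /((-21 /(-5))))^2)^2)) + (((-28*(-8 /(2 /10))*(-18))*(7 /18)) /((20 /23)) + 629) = 803501064410434397467 /98964701068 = 8119067260.74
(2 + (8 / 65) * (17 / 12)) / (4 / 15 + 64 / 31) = 3286 / 3523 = 0.93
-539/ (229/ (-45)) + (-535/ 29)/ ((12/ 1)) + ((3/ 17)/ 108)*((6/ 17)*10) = 801366615/ 7676996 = 104.39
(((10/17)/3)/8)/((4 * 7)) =5/5712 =0.00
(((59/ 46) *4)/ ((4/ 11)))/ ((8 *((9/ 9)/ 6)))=10.58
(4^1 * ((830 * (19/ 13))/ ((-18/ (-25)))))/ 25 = 31540/ 117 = 269.57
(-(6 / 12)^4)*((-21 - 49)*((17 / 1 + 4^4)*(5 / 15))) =3185 / 8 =398.12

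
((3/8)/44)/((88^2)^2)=3/21109276672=0.00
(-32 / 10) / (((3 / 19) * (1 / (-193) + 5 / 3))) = -29336 / 2405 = -12.20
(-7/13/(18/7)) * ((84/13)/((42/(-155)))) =7595/1521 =4.99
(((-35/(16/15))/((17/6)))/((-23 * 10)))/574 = 45/512992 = 0.00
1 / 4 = 0.25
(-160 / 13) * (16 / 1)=-2560 / 13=-196.92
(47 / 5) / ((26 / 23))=1081 / 130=8.32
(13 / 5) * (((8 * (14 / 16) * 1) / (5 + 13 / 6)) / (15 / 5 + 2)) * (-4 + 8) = 2184 / 1075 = 2.03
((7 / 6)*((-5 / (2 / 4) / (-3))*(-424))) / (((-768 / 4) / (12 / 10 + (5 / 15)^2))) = 21889 / 1944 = 11.26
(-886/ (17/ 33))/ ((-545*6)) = 4873/ 9265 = 0.53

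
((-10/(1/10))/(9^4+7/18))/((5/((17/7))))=-1224/165347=-0.01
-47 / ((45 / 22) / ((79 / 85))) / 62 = -40843 / 118575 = -0.34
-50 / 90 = -5 / 9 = -0.56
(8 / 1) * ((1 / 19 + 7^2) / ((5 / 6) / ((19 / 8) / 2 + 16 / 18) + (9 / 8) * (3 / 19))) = 677.79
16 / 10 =8 / 5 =1.60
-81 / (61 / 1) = -81 / 61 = -1.33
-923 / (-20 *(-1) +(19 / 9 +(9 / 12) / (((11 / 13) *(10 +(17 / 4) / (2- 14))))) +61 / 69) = -973073673 / 24339556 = -39.98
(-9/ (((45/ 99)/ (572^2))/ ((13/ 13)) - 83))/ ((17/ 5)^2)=809780400/ 86329787243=0.01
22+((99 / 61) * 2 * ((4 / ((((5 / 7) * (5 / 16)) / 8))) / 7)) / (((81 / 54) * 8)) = 27.54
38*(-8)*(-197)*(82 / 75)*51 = 83483872 / 25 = 3339354.88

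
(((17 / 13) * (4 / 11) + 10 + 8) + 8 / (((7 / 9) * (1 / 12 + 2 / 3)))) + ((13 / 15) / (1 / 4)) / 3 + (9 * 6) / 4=46.85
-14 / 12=-7 / 6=-1.17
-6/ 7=-0.86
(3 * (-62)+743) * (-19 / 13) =-10583 / 13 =-814.08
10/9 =1.11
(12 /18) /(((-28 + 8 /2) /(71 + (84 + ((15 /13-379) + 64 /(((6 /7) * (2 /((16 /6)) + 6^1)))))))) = 223009 /37908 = 5.88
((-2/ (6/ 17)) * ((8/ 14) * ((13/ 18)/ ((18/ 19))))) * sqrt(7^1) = -4199 * sqrt(7)/ 1701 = -6.53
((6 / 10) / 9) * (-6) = -2 / 5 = -0.40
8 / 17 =0.47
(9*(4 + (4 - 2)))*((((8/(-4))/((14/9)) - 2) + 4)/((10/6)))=162/7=23.14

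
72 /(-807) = -24 /269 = -0.09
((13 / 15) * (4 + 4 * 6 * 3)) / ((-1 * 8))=-247 / 30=-8.23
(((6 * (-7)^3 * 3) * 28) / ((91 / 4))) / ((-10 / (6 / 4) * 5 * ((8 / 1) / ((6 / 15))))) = 11.40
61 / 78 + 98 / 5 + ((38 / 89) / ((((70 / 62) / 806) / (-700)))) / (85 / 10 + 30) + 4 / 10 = -2951231447 / 534534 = -5521.13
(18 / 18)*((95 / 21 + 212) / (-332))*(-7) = 4547 / 996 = 4.57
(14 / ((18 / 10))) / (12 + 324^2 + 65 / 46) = 3220 / 43465617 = 0.00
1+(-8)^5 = -32767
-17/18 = -0.94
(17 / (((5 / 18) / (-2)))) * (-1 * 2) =1224 / 5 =244.80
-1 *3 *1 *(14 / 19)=-42 / 19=-2.21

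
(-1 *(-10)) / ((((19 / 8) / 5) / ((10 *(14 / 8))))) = 7000 / 19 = 368.42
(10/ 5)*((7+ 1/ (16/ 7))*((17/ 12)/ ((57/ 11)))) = 22253/ 5472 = 4.07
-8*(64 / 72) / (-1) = 64 / 9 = 7.11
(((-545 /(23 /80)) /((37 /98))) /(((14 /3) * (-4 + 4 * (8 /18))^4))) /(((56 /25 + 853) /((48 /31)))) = -15018129 /188017387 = -0.08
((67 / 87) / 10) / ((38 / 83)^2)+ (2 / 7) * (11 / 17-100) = -4188787843 / 149497320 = -28.02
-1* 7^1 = -7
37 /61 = 0.61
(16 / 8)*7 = 14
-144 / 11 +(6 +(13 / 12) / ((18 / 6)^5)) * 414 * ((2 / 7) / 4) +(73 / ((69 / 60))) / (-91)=1221648875 / 7459452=163.77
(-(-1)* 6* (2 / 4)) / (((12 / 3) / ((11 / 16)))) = 0.52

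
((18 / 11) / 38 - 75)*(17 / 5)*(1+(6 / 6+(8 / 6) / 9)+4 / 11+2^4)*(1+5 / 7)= -278902544 / 34485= -8087.65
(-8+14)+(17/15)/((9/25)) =247/27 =9.15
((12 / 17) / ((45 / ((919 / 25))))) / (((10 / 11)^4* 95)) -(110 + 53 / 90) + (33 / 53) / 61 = -1623705517470029 / 14684892187500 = -110.57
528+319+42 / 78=11018 / 13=847.54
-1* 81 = -81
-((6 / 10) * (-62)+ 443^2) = -981059 / 5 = -196211.80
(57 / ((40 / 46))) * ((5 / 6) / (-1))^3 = -10925 / 288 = -37.93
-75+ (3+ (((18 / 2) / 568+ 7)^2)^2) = 244687336383553 / 104086245376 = 2350.81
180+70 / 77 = 180.91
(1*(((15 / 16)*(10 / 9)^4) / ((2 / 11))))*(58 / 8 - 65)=-2646875 / 5832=-453.85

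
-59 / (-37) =59 / 37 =1.59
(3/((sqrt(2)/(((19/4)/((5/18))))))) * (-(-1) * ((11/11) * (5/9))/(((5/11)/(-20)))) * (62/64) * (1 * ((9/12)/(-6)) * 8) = 19437 * sqrt(2)/32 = 859.00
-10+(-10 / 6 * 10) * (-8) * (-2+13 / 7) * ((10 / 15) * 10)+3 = -8441 / 63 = -133.98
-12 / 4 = -3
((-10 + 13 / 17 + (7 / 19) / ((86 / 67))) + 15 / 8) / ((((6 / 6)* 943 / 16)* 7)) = -224550 / 13097327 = -0.02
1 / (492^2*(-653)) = -1 / 158067792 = -0.00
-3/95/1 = -3/95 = -0.03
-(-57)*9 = 513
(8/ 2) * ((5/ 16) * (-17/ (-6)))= 85/ 24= 3.54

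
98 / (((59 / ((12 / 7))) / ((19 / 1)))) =3192 / 59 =54.10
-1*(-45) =45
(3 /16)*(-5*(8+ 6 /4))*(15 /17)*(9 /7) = -38475 /3808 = -10.10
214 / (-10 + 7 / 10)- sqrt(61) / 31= -2140 / 93- sqrt(61) / 31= -23.26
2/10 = 1/5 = 0.20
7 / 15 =0.47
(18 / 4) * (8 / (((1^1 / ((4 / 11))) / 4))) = 576 / 11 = 52.36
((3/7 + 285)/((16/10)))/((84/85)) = 141525/784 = 180.52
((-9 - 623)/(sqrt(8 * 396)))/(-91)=79 * sqrt(22)/3003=0.12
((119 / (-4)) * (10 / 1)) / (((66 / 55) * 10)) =-595 / 24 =-24.79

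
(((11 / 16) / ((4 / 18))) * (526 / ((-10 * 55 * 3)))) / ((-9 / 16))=263 / 150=1.75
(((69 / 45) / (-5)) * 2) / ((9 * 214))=-23 / 72225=-0.00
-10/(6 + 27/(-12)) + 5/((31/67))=757/93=8.14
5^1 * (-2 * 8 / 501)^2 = 1280 / 251001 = 0.01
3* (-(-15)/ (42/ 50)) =375/ 7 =53.57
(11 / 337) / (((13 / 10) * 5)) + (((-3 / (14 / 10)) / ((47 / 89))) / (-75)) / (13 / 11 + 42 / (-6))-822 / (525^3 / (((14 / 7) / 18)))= -24472979507027 / 5720714181000000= -0.00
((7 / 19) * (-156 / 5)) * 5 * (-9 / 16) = 2457 / 76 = 32.33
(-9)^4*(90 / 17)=590490 / 17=34734.71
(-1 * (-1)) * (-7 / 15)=-7 / 15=-0.47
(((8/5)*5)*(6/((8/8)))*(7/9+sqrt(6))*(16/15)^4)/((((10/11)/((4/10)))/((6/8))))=20185088/1265625+2883584*sqrt(6)/140625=66.18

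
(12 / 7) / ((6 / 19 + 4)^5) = 7428297 / 6487947256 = 0.00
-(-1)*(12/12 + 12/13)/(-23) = -25/299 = -0.08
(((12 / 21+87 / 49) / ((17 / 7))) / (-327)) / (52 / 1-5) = -115 / 1828911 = -0.00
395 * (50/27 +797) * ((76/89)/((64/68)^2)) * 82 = 1918060962905/76896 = 24943572.66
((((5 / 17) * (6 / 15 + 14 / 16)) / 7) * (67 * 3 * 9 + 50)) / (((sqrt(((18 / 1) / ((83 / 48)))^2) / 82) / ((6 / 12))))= 392.25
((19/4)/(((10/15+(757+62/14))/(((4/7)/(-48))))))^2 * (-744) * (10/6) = -55955/8196096512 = -0.00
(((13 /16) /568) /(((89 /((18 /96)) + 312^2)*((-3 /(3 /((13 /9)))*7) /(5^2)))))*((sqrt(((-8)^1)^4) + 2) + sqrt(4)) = -11475 /4667124224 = -0.00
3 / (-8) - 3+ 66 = 501 / 8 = 62.62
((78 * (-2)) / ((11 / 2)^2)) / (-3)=208 / 121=1.72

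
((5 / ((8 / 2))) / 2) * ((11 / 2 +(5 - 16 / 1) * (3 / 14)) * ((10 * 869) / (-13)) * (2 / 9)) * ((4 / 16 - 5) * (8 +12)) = 22702625 / 819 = 27719.93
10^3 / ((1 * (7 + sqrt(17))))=875 / 4- 125 * sqrt(17) / 4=89.90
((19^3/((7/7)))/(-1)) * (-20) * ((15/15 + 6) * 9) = 8642340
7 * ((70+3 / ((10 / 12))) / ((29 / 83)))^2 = 6530551552 / 21025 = 310608.87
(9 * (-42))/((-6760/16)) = 756/845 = 0.89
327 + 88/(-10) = 1591/5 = 318.20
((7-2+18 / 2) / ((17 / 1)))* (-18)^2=4536 / 17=266.82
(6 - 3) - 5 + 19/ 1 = 17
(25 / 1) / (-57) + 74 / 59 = 2743 / 3363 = 0.82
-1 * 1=-1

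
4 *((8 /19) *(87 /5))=2784 /95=29.31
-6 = -6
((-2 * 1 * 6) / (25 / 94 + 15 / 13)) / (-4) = 2.11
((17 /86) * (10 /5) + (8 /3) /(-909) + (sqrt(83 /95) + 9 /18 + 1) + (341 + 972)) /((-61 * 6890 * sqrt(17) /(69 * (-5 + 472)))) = -3312215048459 * sqrt(17) /558547757820- 32223 * sqrt(134045) /678768350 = -24.47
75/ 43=1.74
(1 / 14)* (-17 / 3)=-17 / 42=-0.40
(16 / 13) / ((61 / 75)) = 1200 / 793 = 1.51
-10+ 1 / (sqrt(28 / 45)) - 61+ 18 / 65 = -4597 / 65+ 3*sqrt(35) / 14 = -69.46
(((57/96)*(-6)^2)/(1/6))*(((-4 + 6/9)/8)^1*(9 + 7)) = -855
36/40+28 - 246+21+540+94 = 4379/10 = 437.90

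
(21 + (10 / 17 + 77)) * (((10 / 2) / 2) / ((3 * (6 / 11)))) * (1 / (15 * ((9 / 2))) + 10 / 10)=631433 / 4131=152.85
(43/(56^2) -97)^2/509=92506614201/5005758464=18.48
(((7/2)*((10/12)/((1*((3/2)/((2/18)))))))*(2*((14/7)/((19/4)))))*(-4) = -0.73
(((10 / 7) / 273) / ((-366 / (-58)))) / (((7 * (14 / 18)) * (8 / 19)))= 2755 / 7615972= 0.00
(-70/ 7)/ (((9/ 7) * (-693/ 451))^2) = -16810/ 6561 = -2.56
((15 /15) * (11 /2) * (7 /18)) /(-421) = -77 /15156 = -0.01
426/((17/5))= 125.29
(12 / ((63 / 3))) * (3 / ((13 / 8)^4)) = 0.25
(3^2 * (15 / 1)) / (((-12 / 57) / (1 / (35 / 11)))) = -5643 / 28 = -201.54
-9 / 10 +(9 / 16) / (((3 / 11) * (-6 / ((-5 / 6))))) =-589 / 960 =-0.61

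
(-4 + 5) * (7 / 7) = 1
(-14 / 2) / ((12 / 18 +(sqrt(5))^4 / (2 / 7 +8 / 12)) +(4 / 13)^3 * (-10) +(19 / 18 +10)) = -553644 / 2980259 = -0.19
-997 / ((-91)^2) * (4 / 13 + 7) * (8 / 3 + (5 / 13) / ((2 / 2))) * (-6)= 3220310 / 199927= 16.11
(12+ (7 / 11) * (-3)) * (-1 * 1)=-10.09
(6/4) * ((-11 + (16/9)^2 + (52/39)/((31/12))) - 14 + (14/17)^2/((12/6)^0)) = -14981771/483786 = -30.97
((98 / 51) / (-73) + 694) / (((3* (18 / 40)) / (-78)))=-1343505280 / 33507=-40096.26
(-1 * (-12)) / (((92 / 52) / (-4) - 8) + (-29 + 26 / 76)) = -11856 / 36655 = -0.32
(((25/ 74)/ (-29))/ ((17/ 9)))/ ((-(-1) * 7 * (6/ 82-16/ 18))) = 83025/ 76867574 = 0.00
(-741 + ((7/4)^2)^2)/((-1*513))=187295/131328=1.43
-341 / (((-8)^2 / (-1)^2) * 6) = -341 / 384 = -0.89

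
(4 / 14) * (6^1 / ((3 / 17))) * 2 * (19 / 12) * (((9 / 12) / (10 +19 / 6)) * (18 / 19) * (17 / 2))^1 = 7803 / 553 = 14.11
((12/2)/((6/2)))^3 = 8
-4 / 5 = -0.80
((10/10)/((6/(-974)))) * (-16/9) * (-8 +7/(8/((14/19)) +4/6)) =-6969944/3267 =-2133.44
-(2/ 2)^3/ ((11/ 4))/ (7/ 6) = -24/ 77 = -0.31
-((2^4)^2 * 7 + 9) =-1801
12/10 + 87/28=603/140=4.31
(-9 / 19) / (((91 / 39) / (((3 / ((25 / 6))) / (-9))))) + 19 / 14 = 1.37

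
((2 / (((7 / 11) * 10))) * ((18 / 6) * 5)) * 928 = 4374.86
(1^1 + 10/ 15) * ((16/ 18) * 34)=1360/ 27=50.37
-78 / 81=-26 / 27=-0.96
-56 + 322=266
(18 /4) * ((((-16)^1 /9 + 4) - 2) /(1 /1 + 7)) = 1 /8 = 0.12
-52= -52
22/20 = 11/10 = 1.10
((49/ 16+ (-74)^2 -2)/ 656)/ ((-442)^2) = 6741/ 157733888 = 0.00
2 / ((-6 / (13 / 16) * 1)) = -13 / 48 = -0.27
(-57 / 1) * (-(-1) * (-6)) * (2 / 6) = 114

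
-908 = -908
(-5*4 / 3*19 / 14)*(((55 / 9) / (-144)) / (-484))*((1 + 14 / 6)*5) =-11875 / 898128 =-0.01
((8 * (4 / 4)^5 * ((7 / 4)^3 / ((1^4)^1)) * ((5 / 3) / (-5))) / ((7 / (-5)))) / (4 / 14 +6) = 1715 / 1056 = 1.62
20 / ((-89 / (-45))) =900 / 89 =10.11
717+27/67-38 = 45520/67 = 679.40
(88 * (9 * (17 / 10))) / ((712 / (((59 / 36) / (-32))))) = -11033 / 113920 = -0.10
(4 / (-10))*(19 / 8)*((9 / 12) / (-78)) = 19 / 2080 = 0.01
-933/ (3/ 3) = -933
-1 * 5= -5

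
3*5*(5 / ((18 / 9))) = 37.50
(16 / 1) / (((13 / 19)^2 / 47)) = 271472 / 169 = 1606.34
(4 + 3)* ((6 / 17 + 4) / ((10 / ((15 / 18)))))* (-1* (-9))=777 / 34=22.85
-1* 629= -629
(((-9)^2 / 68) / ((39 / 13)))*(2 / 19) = 27 / 646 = 0.04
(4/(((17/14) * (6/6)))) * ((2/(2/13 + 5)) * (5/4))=1820/1139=1.60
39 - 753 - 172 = -886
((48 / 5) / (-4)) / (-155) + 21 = 16287 / 775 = 21.02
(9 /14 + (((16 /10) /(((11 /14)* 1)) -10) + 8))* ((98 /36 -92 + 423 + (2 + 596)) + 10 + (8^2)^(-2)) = 18156288611 /28385280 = 639.64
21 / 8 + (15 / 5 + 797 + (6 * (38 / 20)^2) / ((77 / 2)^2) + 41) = 1000387853 / 1185800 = 843.64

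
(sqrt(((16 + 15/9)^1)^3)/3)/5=53 * sqrt(159)/135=4.95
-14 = -14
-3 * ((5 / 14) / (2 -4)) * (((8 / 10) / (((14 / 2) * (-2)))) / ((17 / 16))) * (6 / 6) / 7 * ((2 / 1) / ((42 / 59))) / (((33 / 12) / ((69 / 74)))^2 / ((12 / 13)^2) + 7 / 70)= -6471912960 / 5769261436141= -0.00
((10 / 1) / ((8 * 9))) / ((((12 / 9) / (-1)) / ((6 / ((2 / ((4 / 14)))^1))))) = -5 / 56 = -0.09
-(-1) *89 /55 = 89 /55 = 1.62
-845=-845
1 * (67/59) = 67/59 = 1.14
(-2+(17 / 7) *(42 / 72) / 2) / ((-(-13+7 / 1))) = -31 / 144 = -0.22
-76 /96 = -19 /24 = -0.79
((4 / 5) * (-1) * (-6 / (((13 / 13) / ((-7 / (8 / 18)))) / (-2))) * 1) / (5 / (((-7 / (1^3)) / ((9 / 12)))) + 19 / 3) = 63504 / 2435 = 26.08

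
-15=-15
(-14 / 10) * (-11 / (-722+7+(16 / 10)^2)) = -385 / 17811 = -0.02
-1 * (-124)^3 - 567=1906057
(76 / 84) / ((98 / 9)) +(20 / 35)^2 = 281 / 686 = 0.41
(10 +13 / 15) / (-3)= -163 / 45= -3.62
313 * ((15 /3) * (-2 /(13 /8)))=-25040 /13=-1926.15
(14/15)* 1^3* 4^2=14.93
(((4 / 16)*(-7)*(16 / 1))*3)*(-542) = 45528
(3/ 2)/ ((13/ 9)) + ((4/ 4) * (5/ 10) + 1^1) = 2.54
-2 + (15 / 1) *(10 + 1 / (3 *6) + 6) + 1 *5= 1463 / 6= 243.83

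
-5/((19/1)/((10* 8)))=-21.05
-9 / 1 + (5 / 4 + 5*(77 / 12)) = 73 / 3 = 24.33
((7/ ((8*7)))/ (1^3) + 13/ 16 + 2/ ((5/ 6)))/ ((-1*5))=-267/ 400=-0.67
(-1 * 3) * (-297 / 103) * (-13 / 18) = -1287 / 206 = -6.25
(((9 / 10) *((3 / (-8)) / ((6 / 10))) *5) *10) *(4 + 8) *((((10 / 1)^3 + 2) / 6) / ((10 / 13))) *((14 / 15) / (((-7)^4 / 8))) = -78156 / 343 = -227.86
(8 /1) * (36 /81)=32 /9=3.56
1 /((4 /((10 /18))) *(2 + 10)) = 5 /432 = 0.01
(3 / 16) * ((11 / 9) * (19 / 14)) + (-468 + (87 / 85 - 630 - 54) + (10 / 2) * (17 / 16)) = -65422561 / 57120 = -1145.35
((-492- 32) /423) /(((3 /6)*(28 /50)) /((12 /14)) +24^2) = -0.00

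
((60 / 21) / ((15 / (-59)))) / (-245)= 236 / 5145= 0.05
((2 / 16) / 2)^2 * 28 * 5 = 35 / 64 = 0.55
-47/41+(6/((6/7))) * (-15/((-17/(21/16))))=77621/11152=6.96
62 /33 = 1.88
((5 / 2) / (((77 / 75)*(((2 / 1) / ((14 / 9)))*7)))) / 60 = 25 / 5544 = 0.00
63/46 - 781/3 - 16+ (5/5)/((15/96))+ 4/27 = -1666861/6210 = -268.42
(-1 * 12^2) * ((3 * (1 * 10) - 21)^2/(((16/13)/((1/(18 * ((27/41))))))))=-799.50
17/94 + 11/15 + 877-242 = 896639/1410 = 635.91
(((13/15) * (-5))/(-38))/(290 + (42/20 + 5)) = 0.00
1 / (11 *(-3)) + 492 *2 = 32471 / 33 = 983.97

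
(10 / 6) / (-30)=-1 / 18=-0.06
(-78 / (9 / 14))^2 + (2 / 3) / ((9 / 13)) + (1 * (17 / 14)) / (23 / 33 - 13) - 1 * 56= 2250860221 / 153468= 14666.64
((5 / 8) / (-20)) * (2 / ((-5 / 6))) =3 / 40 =0.08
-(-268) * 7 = 1876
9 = 9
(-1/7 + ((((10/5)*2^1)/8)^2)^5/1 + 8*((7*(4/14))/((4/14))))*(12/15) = 400391/8960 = 44.69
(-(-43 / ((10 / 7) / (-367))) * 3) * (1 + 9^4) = -1087326681 / 5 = -217465336.20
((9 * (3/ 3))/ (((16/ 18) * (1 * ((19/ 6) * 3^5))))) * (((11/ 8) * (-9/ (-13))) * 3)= 297/ 7904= 0.04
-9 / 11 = -0.82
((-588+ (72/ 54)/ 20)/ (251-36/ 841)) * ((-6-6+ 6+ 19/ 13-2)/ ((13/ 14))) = 103834906/ 6294405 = 16.50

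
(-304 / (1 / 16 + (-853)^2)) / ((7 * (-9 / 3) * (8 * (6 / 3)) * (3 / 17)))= 5168 / 733429935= 0.00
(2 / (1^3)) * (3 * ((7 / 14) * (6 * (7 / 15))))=42 / 5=8.40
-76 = -76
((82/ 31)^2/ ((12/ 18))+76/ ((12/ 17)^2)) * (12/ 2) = 5639947/ 5766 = 978.14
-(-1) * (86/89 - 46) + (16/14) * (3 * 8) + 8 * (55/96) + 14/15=-451867/37380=-12.09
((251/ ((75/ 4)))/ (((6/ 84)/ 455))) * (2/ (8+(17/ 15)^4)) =17673.55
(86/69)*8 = 688/69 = 9.97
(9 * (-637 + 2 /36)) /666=-11465 /1332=-8.61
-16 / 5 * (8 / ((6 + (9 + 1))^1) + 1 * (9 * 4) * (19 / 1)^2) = -207944 / 5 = -41588.80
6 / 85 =0.07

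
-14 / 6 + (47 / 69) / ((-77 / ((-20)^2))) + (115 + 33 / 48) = 3111737 / 28336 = 109.82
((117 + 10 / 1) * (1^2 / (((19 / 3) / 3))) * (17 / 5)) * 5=19431 / 19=1022.68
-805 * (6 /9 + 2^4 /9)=-17710 /9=-1967.78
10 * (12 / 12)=10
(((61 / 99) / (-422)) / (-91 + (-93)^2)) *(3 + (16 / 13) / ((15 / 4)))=-3599 / 6338140380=-0.00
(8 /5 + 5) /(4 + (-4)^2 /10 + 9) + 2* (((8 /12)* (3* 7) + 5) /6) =6.79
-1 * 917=-917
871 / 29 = 30.03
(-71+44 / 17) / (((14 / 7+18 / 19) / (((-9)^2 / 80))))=-1789857 / 76160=-23.50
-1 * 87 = -87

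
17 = 17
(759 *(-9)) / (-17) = 6831 / 17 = 401.82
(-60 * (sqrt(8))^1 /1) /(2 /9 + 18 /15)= -675 * sqrt(2) /8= -119.32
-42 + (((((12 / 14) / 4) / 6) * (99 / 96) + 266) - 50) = 155937 / 896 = 174.04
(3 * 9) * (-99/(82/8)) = -10692/41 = -260.78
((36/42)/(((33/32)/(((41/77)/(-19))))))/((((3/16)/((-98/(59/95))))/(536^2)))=120618352640/21417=5631897.68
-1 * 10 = -10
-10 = -10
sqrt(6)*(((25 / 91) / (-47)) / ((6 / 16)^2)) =-0.10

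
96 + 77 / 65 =6317 / 65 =97.18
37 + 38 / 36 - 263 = -4049 / 18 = -224.94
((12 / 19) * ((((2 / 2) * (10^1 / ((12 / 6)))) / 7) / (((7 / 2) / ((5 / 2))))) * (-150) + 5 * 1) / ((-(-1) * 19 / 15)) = -605175 / 17689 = -34.21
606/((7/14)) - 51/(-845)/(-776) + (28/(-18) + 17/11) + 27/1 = 80430610151/64916280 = 1238.99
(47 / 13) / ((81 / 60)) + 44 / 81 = 3392 / 1053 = 3.22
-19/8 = -2.38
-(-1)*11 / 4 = 11 / 4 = 2.75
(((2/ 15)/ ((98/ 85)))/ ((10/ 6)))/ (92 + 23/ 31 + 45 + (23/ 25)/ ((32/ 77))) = 84320/ 170074149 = 0.00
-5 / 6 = -0.83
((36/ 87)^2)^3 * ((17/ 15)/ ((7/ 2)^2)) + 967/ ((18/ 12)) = 644.67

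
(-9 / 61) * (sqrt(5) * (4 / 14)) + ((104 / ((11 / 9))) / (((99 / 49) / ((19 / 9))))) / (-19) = -5096 / 1089 - 18 * sqrt(5) / 427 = -4.77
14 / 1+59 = 73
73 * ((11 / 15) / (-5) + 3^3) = 147022 / 75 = 1960.29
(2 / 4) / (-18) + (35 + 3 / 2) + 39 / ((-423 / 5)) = 60931 / 1692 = 36.01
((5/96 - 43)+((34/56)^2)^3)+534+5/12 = 236858162913/481890304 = 491.52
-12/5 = -2.40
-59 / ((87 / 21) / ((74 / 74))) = -14.24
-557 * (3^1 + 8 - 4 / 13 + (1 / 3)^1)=-6141.28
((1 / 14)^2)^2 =1 / 38416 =0.00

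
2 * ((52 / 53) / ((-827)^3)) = -104 / 29977291999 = -0.00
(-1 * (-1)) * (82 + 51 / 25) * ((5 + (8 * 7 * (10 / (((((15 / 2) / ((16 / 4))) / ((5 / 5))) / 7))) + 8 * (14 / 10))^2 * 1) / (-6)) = -2088427424809 / 33750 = -61879331.11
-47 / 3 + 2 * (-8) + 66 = 103 / 3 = 34.33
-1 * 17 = -17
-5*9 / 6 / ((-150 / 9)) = 9 / 20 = 0.45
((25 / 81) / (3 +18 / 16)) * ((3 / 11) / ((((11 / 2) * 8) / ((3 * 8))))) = 0.01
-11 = -11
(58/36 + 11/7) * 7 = 22.28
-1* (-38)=38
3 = 3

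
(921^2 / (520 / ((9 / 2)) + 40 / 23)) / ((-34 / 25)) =-5317.43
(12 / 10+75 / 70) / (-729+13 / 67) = -10653 / 3418100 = -0.00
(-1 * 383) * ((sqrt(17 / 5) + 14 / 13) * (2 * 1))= -766 * sqrt(85) / 5 - 10724 / 13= -2237.36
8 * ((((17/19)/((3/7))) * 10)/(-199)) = -9520/11343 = -0.84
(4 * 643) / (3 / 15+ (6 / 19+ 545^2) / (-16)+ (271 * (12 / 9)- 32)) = -11728320 / 83149543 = -0.14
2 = 2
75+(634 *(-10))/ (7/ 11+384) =58.52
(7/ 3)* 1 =7/ 3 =2.33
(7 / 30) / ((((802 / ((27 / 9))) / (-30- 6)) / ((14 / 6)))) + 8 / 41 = 10013 / 82205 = 0.12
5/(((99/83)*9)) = 415/891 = 0.47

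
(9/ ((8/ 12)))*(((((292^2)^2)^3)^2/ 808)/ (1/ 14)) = 3487869698180194882534439256096383877998790712481060506042368/ 101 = 34533363348318761213212270000000000000000000000000000000000.00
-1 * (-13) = 13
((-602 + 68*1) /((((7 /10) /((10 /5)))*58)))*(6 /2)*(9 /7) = -144180 /1421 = -101.46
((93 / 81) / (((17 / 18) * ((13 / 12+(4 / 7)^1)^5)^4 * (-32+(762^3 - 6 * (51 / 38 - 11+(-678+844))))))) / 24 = 5004935848957679061509409534781710925824 / 1036006521562623384632352937126300139948681159865172217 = 0.00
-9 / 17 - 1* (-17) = 280 / 17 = 16.47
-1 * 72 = -72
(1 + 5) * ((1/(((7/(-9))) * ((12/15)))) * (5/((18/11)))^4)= -45753125/54432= -840.56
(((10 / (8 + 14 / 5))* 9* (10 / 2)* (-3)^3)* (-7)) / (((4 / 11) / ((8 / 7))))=24750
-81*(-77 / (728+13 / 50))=311850 / 36413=8.56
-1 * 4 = -4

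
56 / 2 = 28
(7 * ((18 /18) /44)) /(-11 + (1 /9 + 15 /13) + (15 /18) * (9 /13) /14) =-5733 /349327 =-0.02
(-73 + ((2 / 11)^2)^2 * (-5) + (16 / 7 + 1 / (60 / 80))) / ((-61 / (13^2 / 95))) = 3605381273 / 1781736495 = 2.02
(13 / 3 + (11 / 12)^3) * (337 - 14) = 2848537 / 1728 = 1648.46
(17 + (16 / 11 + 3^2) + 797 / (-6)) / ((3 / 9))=-6955 / 22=-316.14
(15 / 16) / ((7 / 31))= 4.15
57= 57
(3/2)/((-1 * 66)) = -1/44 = -0.02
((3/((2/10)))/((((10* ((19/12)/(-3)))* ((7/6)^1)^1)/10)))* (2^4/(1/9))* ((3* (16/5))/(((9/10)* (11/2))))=-9953280/1463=-6803.34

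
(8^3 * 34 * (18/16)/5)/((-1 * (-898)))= 9792/2245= 4.36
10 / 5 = 2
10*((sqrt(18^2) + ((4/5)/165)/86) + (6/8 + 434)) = 4527.50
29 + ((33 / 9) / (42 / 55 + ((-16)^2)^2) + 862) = 9634887911 / 10813566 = 891.00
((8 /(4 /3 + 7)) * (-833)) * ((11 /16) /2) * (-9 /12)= 82467 /400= 206.17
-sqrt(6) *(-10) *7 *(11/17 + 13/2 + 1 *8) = 2597.18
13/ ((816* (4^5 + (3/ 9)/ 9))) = 117/ 7520528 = 0.00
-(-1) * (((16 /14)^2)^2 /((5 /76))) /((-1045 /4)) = -65536 /660275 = -0.10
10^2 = 100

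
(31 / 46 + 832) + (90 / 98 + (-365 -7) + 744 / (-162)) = 27812087 / 60858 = 457.00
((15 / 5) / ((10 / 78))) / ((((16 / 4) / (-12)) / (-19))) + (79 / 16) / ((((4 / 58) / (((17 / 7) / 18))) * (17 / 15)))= 9020411 / 6720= 1342.32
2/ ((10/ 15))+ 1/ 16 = 49/ 16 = 3.06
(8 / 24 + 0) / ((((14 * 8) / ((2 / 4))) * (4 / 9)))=3 / 896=0.00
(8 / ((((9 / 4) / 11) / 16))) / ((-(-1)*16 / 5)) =1760 / 9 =195.56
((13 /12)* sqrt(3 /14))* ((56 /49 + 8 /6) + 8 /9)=689* sqrt(42) /2646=1.69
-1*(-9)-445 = -436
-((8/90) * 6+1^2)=-23/15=-1.53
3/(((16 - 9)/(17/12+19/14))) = 233/196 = 1.19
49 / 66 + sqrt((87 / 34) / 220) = sqrt(162690) / 3740 + 49 / 66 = 0.85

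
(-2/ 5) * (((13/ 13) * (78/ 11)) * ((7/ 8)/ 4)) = -273/ 440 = -0.62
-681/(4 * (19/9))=-80.64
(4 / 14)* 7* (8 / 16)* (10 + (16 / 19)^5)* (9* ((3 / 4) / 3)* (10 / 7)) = 580715235 / 17332693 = 33.50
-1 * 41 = -41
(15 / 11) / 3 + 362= 3987 / 11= 362.45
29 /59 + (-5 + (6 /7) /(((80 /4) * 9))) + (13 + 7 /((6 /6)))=15.50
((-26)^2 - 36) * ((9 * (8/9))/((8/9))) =5760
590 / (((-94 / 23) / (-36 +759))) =-4905555 / 47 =-104373.51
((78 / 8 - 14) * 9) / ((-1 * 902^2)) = 153 / 3254416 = 0.00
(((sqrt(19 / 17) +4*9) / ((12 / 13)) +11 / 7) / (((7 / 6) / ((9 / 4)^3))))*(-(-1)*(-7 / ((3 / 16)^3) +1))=-164737395 / 392- 591435*sqrt(323) / 896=-432111.61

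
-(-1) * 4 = 4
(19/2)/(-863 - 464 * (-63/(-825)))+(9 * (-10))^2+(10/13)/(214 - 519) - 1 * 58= 3151264100527/391851434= 8041.99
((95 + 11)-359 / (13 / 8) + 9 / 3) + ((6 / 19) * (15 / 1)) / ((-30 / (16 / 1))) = -114.45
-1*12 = -12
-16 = -16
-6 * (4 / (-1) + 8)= -24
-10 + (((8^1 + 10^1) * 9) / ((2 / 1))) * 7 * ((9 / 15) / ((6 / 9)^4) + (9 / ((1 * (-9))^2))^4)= 11096021 / 6480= 1712.35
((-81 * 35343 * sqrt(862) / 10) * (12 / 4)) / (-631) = 8588349 * sqrt(862) / 6310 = 39960.78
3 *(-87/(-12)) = 87/4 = 21.75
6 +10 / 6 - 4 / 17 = 379 / 51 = 7.43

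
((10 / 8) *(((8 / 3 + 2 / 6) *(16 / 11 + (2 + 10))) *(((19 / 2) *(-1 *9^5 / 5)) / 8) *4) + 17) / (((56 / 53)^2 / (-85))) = 29734263332645 / 137984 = 215490660.75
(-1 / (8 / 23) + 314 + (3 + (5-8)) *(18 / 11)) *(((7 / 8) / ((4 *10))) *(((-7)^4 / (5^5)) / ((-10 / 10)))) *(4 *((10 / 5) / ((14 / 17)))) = -101593513 / 2000000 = -50.80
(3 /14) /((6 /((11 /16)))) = 11 /448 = 0.02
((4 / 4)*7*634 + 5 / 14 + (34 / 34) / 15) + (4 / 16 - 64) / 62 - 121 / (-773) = 89323131553 / 20128920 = 4437.55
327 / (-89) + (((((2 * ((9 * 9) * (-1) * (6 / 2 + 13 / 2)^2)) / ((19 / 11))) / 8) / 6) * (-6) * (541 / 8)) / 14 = 5107.15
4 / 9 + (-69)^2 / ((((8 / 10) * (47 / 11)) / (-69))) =-162611203 / 1692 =-96105.91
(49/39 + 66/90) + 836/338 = 11314/2535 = 4.46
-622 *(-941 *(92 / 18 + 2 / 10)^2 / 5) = 33433035542 / 10125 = 3302028.20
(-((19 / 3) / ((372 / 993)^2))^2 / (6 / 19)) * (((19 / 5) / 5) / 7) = -1564322813413441 / 2234182003200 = -700.18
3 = 3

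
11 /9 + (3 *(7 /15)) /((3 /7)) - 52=-2138 /45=-47.51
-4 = -4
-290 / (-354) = 0.82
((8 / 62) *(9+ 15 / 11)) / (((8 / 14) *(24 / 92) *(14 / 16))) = 3496 / 341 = 10.25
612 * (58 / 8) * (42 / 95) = 186354 / 95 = 1961.62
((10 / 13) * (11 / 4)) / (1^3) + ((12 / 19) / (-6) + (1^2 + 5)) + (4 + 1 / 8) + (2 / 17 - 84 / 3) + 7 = -293837 / 33592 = -8.75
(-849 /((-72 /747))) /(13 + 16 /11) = 258379 /424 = 609.38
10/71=0.14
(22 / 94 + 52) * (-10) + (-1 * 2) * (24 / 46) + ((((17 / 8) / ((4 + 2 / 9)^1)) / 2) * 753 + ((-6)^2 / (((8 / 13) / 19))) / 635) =-138621549173 / 417352480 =-332.15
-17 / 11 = -1.55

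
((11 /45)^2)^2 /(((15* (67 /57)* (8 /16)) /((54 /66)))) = 50578 /152634375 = 0.00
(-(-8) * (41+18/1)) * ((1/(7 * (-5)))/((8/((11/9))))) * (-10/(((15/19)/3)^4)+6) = 168669908/39375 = 4283.68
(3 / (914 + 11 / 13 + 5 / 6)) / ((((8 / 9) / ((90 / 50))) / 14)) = 66339 / 714230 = 0.09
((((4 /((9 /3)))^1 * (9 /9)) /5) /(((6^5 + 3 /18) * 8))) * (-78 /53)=-6 /951085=-0.00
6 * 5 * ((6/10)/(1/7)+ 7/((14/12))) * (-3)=-918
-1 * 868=-868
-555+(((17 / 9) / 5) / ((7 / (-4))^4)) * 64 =-59686447 / 108045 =-552.42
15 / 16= 0.94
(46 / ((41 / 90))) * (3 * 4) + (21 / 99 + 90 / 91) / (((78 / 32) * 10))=29093045896 / 24008985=1211.76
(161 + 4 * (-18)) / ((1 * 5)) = 89 / 5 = 17.80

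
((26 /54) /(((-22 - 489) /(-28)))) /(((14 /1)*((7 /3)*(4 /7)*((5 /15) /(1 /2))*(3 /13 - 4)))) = -169 /300468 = -0.00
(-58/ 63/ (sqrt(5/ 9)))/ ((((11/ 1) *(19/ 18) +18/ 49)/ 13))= -31668 *sqrt(5)/ 52825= -1.34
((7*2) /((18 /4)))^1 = 28 /9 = 3.11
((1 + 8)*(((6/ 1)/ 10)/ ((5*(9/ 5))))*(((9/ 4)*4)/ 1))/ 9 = 3/ 5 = 0.60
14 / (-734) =-7 / 367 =-0.02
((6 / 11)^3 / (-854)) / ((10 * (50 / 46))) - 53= -3765233867 / 71042125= -53.00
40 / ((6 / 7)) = 46.67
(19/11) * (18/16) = 171/88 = 1.94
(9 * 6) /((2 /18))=486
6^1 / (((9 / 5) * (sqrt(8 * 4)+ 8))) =5 / 6 - 5 * sqrt(2) / 12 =0.24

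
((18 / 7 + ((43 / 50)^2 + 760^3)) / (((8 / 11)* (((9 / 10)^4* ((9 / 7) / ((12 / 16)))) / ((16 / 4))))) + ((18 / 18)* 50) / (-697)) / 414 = 5185013.42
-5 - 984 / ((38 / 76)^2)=-3941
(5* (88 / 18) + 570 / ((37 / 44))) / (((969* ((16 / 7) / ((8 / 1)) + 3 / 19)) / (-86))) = -140783720 / 1001997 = -140.50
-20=-20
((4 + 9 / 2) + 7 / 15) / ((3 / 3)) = 269 / 30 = 8.97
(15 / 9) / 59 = 5 / 177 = 0.03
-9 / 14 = -0.64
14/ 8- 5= -13/ 4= -3.25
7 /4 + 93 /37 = 631 /148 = 4.26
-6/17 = -0.35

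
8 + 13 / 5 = 53 / 5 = 10.60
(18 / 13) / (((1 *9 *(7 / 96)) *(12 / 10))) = 160 / 91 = 1.76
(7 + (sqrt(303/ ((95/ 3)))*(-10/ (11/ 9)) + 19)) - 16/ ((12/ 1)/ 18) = 2 - 54*sqrt(9595)/ 209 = -23.31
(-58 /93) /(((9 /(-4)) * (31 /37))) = 0.33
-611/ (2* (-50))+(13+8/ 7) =14177/ 700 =20.25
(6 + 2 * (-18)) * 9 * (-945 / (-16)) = -127575 / 8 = -15946.88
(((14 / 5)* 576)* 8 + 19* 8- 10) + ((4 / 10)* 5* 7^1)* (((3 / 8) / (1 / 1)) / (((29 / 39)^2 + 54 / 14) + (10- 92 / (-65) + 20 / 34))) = 3875405208203 / 297086120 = 13044.72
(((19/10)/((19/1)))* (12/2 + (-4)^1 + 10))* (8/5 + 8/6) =88/25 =3.52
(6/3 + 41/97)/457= 0.01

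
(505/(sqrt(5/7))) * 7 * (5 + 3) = 5656 * sqrt(35) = 33461.35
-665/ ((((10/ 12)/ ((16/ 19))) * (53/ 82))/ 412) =-22702848/ 53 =-428355.62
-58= -58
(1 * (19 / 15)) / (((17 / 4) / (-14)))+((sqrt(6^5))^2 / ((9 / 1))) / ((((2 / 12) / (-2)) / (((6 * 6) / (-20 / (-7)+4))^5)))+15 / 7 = -590499772069 / 14280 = -41351524.65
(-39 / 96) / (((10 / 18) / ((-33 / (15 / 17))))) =21879 / 800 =27.35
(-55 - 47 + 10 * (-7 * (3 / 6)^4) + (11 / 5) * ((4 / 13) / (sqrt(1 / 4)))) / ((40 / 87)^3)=-35961507333 / 33280000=-1080.57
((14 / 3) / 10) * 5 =7 / 3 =2.33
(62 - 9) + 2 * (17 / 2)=70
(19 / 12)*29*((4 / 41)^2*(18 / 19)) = 696 / 1681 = 0.41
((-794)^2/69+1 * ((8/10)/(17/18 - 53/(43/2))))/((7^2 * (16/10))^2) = 1.49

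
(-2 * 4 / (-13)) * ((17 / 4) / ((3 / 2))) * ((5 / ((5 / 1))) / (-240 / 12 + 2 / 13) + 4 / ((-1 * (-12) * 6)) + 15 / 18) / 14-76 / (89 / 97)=-777877235 / 9402939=-82.73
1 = 1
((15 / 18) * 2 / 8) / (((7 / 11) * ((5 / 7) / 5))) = 55 / 24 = 2.29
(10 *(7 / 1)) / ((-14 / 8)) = -40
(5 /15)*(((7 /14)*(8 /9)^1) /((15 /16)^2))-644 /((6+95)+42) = -3765868 /868725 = -4.33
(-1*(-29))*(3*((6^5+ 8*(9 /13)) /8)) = 1100115 /13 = 84624.23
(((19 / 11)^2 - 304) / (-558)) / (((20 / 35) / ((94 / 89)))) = 1331463 / 1335356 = 1.00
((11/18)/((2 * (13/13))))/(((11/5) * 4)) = 5/144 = 0.03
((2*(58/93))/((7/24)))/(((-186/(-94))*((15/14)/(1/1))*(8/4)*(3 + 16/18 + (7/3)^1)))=5452/33635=0.16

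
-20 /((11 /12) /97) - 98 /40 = -466139 /220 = -2118.81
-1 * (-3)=3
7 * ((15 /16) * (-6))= -315 /8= -39.38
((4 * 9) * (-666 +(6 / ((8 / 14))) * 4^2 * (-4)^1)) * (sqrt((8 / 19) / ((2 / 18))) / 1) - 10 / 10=-289008 * sqrt(38) / 19 - 1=-93767.58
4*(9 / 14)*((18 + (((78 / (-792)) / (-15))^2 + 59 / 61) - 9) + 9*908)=1956671650309 / 93000600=21039.34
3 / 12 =1 / 4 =0.25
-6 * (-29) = 174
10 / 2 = 5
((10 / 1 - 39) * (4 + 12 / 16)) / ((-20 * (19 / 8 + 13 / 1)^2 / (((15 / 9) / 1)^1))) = 2204 / 45387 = 0.05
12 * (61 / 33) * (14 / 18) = 1708 / 99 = 17.25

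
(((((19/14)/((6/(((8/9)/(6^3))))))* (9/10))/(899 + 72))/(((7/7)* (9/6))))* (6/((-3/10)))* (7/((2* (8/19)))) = -361/3775248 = -0.00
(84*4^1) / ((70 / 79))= 1896 / 5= 379.20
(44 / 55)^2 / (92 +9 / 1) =16 / 2525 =0.01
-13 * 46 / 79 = -598 / 79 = -7.57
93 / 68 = 1.37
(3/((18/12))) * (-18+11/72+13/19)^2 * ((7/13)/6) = 3858844087/72985536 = 52.87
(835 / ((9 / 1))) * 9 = 835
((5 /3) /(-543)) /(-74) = 5 /120546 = 0.00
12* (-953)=-11436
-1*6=-6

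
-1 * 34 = -34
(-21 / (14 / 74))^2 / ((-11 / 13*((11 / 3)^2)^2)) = -12974013 / 161051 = -80.56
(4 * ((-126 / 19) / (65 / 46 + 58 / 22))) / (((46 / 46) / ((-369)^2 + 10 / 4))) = -609209832 / 683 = -891961.69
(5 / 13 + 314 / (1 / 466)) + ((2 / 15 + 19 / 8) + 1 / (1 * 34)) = 3880589981 / 26520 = 146326.92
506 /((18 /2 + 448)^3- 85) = 253 /47721954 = 0.00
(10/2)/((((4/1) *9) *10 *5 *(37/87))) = 29/4440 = 0.01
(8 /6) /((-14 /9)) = -6 /7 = -0.86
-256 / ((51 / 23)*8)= -14.43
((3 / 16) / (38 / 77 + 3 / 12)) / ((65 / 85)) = 3927 / 11908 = 0.33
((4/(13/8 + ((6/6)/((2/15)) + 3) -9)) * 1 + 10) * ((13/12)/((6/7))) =14.26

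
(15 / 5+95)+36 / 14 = 704 / 7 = 100.57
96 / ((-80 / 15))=-18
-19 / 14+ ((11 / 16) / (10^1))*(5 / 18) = -5395 / 4032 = -1.34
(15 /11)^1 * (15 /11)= 225 /121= 1.86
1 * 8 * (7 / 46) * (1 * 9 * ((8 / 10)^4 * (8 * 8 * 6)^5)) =538637552307929088 / 14375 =37470438421421.15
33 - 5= 28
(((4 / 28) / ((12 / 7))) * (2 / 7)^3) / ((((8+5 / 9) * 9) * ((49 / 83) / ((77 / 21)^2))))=1826 / 3176523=0.00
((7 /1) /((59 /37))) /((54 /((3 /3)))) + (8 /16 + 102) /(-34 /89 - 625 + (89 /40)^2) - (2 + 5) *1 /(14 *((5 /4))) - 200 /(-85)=44718163633021 /23925909409110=1.87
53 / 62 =0.85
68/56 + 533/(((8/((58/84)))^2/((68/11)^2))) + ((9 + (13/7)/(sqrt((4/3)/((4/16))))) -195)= -28220491/853776 + 13 * sqrt(3)/28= -32.25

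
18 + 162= 180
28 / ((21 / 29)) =116 / 3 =38.67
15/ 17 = 0.88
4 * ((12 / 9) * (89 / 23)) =1424 / 69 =20.64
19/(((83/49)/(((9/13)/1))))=8379/1079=7.77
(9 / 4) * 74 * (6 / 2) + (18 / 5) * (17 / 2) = 5301 / 10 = 530.10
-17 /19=-0.89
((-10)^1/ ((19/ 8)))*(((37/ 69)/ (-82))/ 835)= 296/ 8976417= 0.00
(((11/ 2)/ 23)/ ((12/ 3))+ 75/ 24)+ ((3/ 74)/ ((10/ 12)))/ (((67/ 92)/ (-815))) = -51.26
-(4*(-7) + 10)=18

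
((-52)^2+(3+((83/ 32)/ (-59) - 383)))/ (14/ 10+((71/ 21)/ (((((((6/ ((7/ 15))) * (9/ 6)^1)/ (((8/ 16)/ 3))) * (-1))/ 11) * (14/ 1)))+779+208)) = 37316784645/ 15870805064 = 2.35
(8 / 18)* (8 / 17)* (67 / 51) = 0.27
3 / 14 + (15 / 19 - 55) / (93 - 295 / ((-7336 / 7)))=-9539897 / 26003894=-0.37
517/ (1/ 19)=9823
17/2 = 8.50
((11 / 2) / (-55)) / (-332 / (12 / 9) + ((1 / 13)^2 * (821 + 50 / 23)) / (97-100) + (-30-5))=0.00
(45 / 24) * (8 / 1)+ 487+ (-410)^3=-68920498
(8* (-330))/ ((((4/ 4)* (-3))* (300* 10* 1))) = 22/ 75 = 0.29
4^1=4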